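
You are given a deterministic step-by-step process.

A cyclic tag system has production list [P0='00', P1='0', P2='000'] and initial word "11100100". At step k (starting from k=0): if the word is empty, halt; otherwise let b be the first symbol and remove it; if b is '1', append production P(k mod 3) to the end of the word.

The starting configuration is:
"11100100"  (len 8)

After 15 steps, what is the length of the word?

[0] "11100100"  (len 8)
[1] "110010000"  (len 9)
[2] "100100000"  (len 9)
[3] "00100000000"  (len 11)
[4] "0100000000"  (len 10)
[5] "100000000"  (len 9)
[6] "00000000000"  (len 11)
[7] "0000000000"  (len 10)
[8] "000000000"  (len 9)
[9] "00000000"  (len 8)
[10] "0000000"  (len 7)
[11] "000000"  (len 6)
[12] "00000"  (len 5)
[13] "0000"  (len 4)
[14] "000"  (len 3)
[15] "00"  (len 2)

2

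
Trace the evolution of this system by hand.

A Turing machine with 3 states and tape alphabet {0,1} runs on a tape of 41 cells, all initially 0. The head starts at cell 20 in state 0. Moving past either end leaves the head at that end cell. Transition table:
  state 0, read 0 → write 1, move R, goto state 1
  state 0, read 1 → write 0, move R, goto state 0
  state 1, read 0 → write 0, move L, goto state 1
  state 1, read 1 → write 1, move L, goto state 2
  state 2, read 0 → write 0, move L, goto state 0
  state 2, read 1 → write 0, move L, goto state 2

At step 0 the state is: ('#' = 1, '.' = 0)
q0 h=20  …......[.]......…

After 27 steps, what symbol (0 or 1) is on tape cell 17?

step 0: q0 h=20  …......[.]......…
step 1: q1 h=21  ….....#[.]......…
step 2: q1 h=20  …......[#]......…
step 3: q2 h=19  …......[.]#.....…
step 4: q0 h=18  …......[.].#....…
step 5: q1 h=19  ….....#[.]#.....…
step 6: q1 h=18  …......[#].#....…
step 7: q2 h=17  …......[.]#.#...…
step 8: q0 h=16  …......[.].#.#..…
step 9: q1 h=17  ….....#[.]#.#...…
step 10: q1 h=16  …......[#].#.#..…
step 11: q2 h=15  …......[.]#.#.#.…
step 12: q0 h=14  …......[.].#.#.#…
step 13: q1 h=15  ….....#[.]#.#.#.…
step 14: q1 h=14  …......[#].#.#.#…
step 15: q2 h=13  …......[.]#.#.#.…
step 16: q0 h=12  …......[.].#.#.#…
step 17: q1 h=13  ….....#[.]#.#.#.…
step 18: q1 h=12  …......[#].#.#.#…
step 19: q2 h=11  …......[.]#.#.#.…
step 20: q0 h=10  …......[.].#.#.#…
step 21: q1 h=11  ….....#[.]#.#.#.…
step 22: q1 h=10  …......[#].#.#.#…
step 23: q2 h= 9  …......[.]#.#.#.…
step 24: q0 h= 8  …......[.].#.#.#…
step 25: q1 h= 9  ….....#[.]#.#.#.…
step 26: q1 h= 8  …......[#].#.#.#…
step 27: q2 h= 7  …......[.]#.#.#.…

0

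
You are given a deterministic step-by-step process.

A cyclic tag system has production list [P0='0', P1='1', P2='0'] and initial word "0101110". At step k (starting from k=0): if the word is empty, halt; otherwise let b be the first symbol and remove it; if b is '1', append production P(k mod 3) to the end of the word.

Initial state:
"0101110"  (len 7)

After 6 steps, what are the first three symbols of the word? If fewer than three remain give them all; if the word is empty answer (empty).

010

t=0: "0101110"  (len 7)
t=1: "101110"  (len 6)
t=2: "011101"  (len 6)
t=3: "11101"  (len 5)
t=4: "11010"  (len 5)
t=5: "10101"  (len 5)
t=6: "01010"  (len 5)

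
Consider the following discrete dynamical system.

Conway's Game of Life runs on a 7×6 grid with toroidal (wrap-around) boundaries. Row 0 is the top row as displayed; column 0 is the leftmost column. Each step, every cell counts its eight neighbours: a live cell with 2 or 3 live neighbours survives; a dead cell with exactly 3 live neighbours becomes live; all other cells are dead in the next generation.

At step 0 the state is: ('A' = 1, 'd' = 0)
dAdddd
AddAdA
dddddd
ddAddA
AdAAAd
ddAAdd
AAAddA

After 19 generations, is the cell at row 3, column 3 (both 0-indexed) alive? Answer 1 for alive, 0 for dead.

gen 0: dAdddd
AddAdA
dddddd
ddAddA
AdAAAd
ddAAdd
AAAddA
gen 1: ddddAd
Addddd
AdddAA
dAAdAA
ddddAA
dddddd
AddAdd
gen 2: dddddA
AdddAd
dddAAd
dAdddd
AddAAA
ddddAA
dddddd
gen 3: dddddA
dddAAd
dddAAA
AdAddd
AddAdd
AddAdd
ddddAA
gen 4: dddAdA
dddAdd
ddAddA
AAAddd
AdAAdA
AddAdd
AdddAA
gen 5: AddAdA
ddAAdd
AdAAdd
ddddAd
dddAAA
ddAAdd
AddAdd
gen 6: AAdAdA
AddddA
dAAdAd
ddAddd
ddAddA
ddAddA
AAdAdA
gen 7: dddddd
dddAdd
AAAAdA
ddAddd
dAAAdd
ddAAdA
dddAdd
gen 8: dddddd
AAdAAd
AAdAAd
ddddAd
dAddAd
dAdddd
ddAAAd
gen 9: dAdddA
AAdAAd
AAdddd
AAAdAd
dddddd
dAddAd
ddAAdd
gen 10: dAdddA
ddddAd
ddddAd
AdAddA
AdAAdA
ddAAdd
AAAAAd
gen 11: dAdddA
ddddAA
dddAAd
AdAddd
AddddA
dddddd
AdddAA
gen 12: dddddd
AddAdA
dddAAd
AAdAAd
AAdddA
ddddAd
AdddAA
gen 13: dddddd
dddAdA
dAdddd
dAdAdd
dAAAdd
dAddAd
ddddAA
gen 14: dddddA
dddddd
AdddAd
AAdAdd
AAdAAd
AAddAA
ddddAA
gen 15: ddddAA
dddddA
AAdddA
dddAdd
dddAdd
dAAddd
dddddd
gen 16: ddddAA
dddddd
AdddAA
AdAdAd
dddAdd
ddAddd
dddddd
gen 17: dddddd
Addddd
AAdAAd
AAddAd
dAAAdd
dddddd
dddddd
gen 18: dddddd
AAdddA
ddAAAd
ddddAd
AAAAdd
ddAddd
dddddd
gen 19: Addddd
AAAAAA
AAAAAd
ddddAA
dAAAdd
ddAAdd
dddddd

0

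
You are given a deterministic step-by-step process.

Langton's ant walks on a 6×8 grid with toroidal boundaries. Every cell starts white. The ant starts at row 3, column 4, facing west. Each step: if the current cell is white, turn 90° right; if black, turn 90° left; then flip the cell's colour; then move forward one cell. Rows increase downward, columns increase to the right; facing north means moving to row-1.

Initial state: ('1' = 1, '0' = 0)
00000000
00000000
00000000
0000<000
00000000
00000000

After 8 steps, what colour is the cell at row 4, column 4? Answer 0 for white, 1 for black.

1

t=0: 00000000
00000000
00000000
0000<000
00000000
00000000
t=1: 00000000
00000000
0000^000
00001000
00000000
00000000
t=2: 00000000
00000000
00001>00
00001000
00000000
00000000
t=3: 00000000
00000000
00001100
00001v00
00000000
00000000
t=4: 00000000
00000000
00001100
0000<100
00000000
00000000
t=5: 00000000
00000000
00001100
00000100
0000v000
00000000
t=6: 00000000
00000000
00001100
00000100
000<1000
00000000
t=7: 00000000
00000000
00001100
000^0100
00011000
00000000
t=8: 00000000
00000000
00001100
0001>100
00011000
00000000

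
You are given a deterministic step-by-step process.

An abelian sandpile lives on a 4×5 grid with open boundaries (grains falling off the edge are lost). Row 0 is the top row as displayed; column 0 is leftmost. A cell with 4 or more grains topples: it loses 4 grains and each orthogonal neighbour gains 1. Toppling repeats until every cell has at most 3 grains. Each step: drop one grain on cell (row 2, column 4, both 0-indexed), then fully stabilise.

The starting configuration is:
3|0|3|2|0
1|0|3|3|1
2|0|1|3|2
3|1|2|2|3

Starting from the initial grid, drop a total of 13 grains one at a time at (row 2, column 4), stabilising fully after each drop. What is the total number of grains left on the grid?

[0] 3|0|3|2|0
1|0|3|3|1
2|0|1|3|2
3|1|2|2|3
[1] 3|0|3|2|0
1|0|3|3|1
2|0|1|3|3
3|1|2|2|3
[2] 3|1|1|0|1
1|1|1|2|3
2|0|3|2|2
3|1|3|0|1
[3] 3|1|1|0|1
1|1|1|2|3
2|0|3|2|3
3|1|3|0|1
[4] 3|1|1|0|2
1|1|1|3|0
2|0|3|3|1
3|1|3|0|2
[5] 3|1|1|0|2
1|1|1|3|0
2|0|3|3|2
3|1|3|0|2
[6] 3|1|1|0|2
1|1|1|3|0
2|0|3|3|3
3|1|3|0|2
[7] 3|1|1|1|2
1|1|3|0|2
2|1|1|2|1
3|2|0|2|3
[8] 3|1|1|1|2
1|1|3|0|2
2|1|1|2|2
3|2|0|2|3
[9] 3|1|1|1|2
1|1|3|0|2
2|1|1|2|3
3|2|0|2|3
[10] 3|1|1|1|2
1|1|3|0|3
2|1|1|3|1
3|2|0|3|0
[11] 3|1|1|1|2
1|1|3|0|3
2|1|1|3|2
3|2|0|3|0
[12] 3|1|1|1|2
1|1|3|0|3
2|1|1|3|3
3|2|0|3|0
[13] 3|1|1|1|3
1|1|3|2|0
2|1|2|1|2
3|2|1|0|2

32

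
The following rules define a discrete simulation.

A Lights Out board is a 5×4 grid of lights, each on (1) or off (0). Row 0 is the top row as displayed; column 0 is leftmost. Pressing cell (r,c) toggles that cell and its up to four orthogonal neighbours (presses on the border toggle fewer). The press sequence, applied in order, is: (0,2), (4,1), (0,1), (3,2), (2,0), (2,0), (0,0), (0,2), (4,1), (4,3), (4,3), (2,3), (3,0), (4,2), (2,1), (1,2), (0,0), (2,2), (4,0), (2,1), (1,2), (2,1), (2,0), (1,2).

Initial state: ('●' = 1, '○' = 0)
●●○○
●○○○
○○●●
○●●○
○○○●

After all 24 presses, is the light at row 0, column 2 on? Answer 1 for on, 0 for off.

[0] ●●○○
●○○○
○○●●
○●●○
○○○●
[1] ●○●●
●○●○
○○●●
○●●○
○○○●
[2] ●○●●
●○●○
○○●●
○○●○
●●●●
[3] ○●○●
●●●○
○○●●
○○●○
●●●●
[4] ○●○●
●●●○
○○○●
○●○●
●●○●
[5] ○●○●
○●●○
●●○●
●●○●
●●○●
[6] ○●○●
●●●○
○○○●
○●○●
●●○●
[7] ●○○●
○●●○
○○○●
○●○●
●●○●
[8] ●●●○
○●○○
○○○●
○●○●
●●○●
[9] ●●●○
○●○○
○○○●
○○○●
○○●●
[10] ●●●○
○●○○
○○○●
○○○○
○○○○
[11] ●●●○
○●○○
○○○●
○○○●
○○●●
[12] ●●●○
○●○●
○○●○
○○○○
○○●●
[13] ●●●○
○●○●
●○●○
●●○○
●○●●
[14] ●●●○
○●○●
●○●○
●●●○
●●○○
[15] ●●●○
○○○●
○●○○
●○●○
●●○○
[16] ●●○○
○●●○
○●●○
●○●○
●●○○
[17] ○○○○
●●●○
○●●○
●○●○
●●○○
[18] ○○○○
●●○○
○○○●
●○○○
●●○○
[19] ○○○○
●●○○
○○○●
○○○○
○○○○
[20] ○○○○
●○○○
●●●●
○●○○
○○○○
[21] ○○●○
●●●●
●●○●
○●○○
○○○○
[22] ○○●○
●○●●
○○●●
○○○○
○○○○
[23] ○○●○
○○●●
●●●●
●○○○
○○○○
[24] ○○○○
○●○○
●●○●
●○○○
○○○○

0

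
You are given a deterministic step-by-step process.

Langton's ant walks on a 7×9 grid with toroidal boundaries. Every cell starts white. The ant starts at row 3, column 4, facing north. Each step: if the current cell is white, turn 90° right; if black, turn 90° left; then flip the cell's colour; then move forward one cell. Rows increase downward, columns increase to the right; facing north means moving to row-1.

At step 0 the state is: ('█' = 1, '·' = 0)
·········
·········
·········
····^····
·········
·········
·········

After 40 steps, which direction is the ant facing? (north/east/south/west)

north

[0] ·········
·········
·········
····^····
·········
·········
·········
[1] ·········
·········
·········
····█>···
·········
·········
·········
[2] ·········
·········
·········
····██···
·····v···
·········
·········
[3] ·········
·········
·········
····██···
····<█···
·········
·········
[4] ·········
·········
·········
····^█···
····██···
·········
·········
[5] ·········
·········
·········
···<·█···
····██···
·········
·········
[6] ·········
·········
···^·····
···█·█···
····██···
·········
·········
[7] ·········
·········
···█>····
···█·█···
····██···
·········
·········
[8] ·········
·········
···██····
···█v█···
····██···
·········
·········
[9] ·········
·········
···██····
···<██···
····██···
·········
·········
[10] ·········
·········
···██····
····██···
···v██···
·········
·········
[11] ·········
·········
···██····
····██···
··<███···
·········
·········
[12] ·········
·········
···██····
··^·██···
··████···
·········
·········
[13] ·········
·········
···██····
··█>██···
··████···
·········
·········
[14] ·········
·········
···██····
··████···
··█v██···
·········
·········
[15] ·········
·········
···██····
··████···
··█·>█···
·········
·········
[16] ·········
·········
···██····
··██^█···
··█··█···
·········
·········
[17] ·········
·········
···██····
··█<·█···
··█··█···
·········
·········
[18] ·········
·········
···██····
··█··█···
··█v·█···
·········
·········
[19] ·········
·········
···██····
··█··█···
··<█·█···
·········
·········
[20] ·········
·········
···██····
··█··█···
···█·█···
··v······
·········
[21] ·········
·········
···██····
··█··█···
···█·█···
·<█······
·········
[22] ·········
·········
···██····
··█··█···
·^·█·█···
·██······
·········
[23] ·········
·········
···██····
··█··█···
·█>█·█···
·██······
·········
[24] ·········
·········
···██····
··█··█···
·███·█···
·█v······
·········
[25] ·········
·········
···██····
··█··█···
·███·█···
·█·>·····
·········
[26] ·········
·········
···██····
··█··█···
·███·█···
·█·█·····
···v·····
[27] ·········
·········
···██····
··█··█···
·███·█···
·█·█·····
··<█·····
[28] ·········
·········
···██····
··█··█···
·███·█···
·█^█·····
··██·····
[29] ·········
·········
···██····
··█··█···
·███·█···
·██>·····
··██·····
[30] ·········
·········
···██····
··█··█···
·██^·█···
·██······
··██·····
[31] ·········
·········
···██····
··█··█···
·█<··█···
·██······
··██·····
[32] ·········
·········
···██····
··█··█···
·█···█···
·█v······
··██·····
[33] ·········
·········
···██····
··█··█···
·█···█···
·█·>·····
··██·····
[34] ·········
·········
···██····
··█··█···
·█···█···
·█·█·····
··█v·····
[35] ·········
·········
···██····
··█··█···
·█···█···
·█·█·····
··█·>····
[36] ····v····
·········
···██····
··█··█···
·█···█···
·█·█·····
··█·█····
[37] ···<█····
·········
···██····
··█··█···
·█···█···
·█·█·····
··█·█····
[38] ···██····
·········
···██····
··█··█···
·█···█···
·█·█·····
··█^█····
[39] ···██····
·········
···██····
··█··█···
·█···█···
·█·█·····
··██>····
[40] ···██····
·········
···██····
··█··█···
·█···█···
·█·█^····
··██·····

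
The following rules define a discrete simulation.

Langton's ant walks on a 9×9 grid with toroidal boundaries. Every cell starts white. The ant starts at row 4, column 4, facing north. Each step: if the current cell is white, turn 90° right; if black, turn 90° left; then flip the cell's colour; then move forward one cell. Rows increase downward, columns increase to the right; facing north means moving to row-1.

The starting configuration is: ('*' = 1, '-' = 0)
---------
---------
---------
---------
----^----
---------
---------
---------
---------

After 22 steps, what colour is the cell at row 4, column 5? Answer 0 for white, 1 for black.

[0] ---------
---------
---------
---------
----^----
---------
---------
---------
---------
[1] ---------
---------
---------
---------
----*>---
---------
---------
---------
---------
[2] ---------
---------
---------
---------
----**---
-----v---
---------
---------
---------
[3] ---------
---------
---------
---------
----**---
----<*---
---------
---------
---------
[4] ---------
---------
---------
---------
----^*---
----**---
---------
---------
---------
[5] ---------
---------
---------
---------
---<-*---
----**---
---------
---------
---------
[6] ---------
---------
---------
---^-----
---*-*---
----**---
---------
---------
---------
[7] ---------
---------
---------
---*>----
---*-*---
----**---
---------
---------
---------
[8] ---------
---------
---------
---**----
---*v*---
----**---
---------
---------
---------
[9] ---------
---------
---------
---**----
---<**---
----**---
---------
---------
---------
[10] ---------
---------
---------
---**----
----**---
---v**---
---------
---------
---------
[11] ---------
---------
---------
---**----
----**---
--<***---
---------
---------
---------
[12] ---------
---------
---------
---**----
--^-**---
--****---
---------
---------
---------
[13] ---------
---------
---------
---**----
--*>**---
--****---
---------
---------
---------
[14] ---------
---------
---------
---**----
--****---
--*v**---
---------
---------
---------
[15] ---------
---------
---------
---**----
--****---
--*->*---
---------
---------
---------
[16] ---------
---------
---------
---**----
--**^*---
--*--*---
---------
---------
---------
[17] ---------
---------
---------
---**----
--*<-*---
--*--*---
---------
---------
---------
[18] ---------
---------
---------
---**----
--*--*---
--*v-*---
---------
---------
---------
[19] ---------
---------
---------
---**----
--*--*---
--<*-*---
---------
---------
---------
[20] ---------
---------
---------
---**----
--*--*---
---*-*---
--v------
---------
---------
[21] ---------
---------
---------
---**----
--*--*---
---*-*---
-<*------
---------
---------
[22] ---------
---------
---------
---**----
--*--*---
-^-*-*---
-**------
---------
---------

1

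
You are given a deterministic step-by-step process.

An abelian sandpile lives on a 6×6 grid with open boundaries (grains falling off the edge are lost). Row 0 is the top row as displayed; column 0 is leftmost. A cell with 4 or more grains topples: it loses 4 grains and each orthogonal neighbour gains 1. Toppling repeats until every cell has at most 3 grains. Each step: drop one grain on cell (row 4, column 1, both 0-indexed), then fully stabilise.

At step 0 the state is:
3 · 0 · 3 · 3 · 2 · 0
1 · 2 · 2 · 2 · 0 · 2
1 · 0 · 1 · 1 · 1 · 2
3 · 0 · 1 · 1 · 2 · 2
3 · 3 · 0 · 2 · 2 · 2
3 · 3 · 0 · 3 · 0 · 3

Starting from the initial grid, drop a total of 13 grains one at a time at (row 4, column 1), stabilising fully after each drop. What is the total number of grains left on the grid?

[0] 3 · 0 · 3 · 3 · 2 · 0
1 · 2 · 2 · 2 · 0 · 2
1 · 0 · 1 · 1 · 1 · 2
3 · 0 · 1 · 1 · 2 · 2
3 · 3 · 0 · 2 · 2 · 2
3 · 3 · 0 · 3 · 0 · 3
[1] 3 · 0 · 3 · 3 · 2 · 0
1 · 2 · 2 · 2 · 0 · 2
2 · 0 · 1 · 1 · 1 · 2
0 · 2 · 1 · 1 · 2 · 2
2 · 2 · 1 · 2 · 2 · 2
1 · 1 · 1 · 3 · 0 · 3
[2] 3 · 0 · 3 · 3 · 2 · 0
1 · 2 · 2 · 2 · 0 · 2
2 · 0 · 1 · 1 · 1 · 2
0 · 2 · 1 · 1 · 2 · 2
2 · 3 · 1 · 2 · 2 · 2
1 · 1 · 1 · 3 · 0 · 3
[3] 3 · 0 · 3 · 3 · 2 · 0
1 · 2 · 2 · 2 · 0 · 2
2 · 0 · 1 · 1 · 1 · 2
0 · 3 · 1 · 1 · 2 · 2
3 · 0 · 2 · 2 · 2 · 2
1 · 2 · 1 · 3 · 0 · 3
[4] 3 · 0 · 3 · 3 · 2 · 0
1 · 2 · 2 · 2 · 0 · 2
2 · 0 · 1 · 1 · 1 · 2
0 · 3 · 1 · 1 · 2 · 2
3 · 1 · 2 · 2 · 2 · 2
1 · 2 · 1 · 3 · 0 · 3
[5] 3 · 0 · 3 · 3 · 2 · 0
1 · 2 · 2 · 2 · 0 · 2
2 · 0 · 1 · 1 · 1 · 2
0 · 3 · 1 · 1 · 2 · 2
3 · 2 · 2 · 2 · 2 · 2
1 · 2 · 1 · 3 · 0 · 3
[6] 3 · 0 · 3 · 3 · 2 · 0
1 · 2 · 2 · 2 · 0 · 2
2 · 0 · 1 · 1 · 1 · 2
0 · 3 · 1 · 1 · 2 · 2
3 · 3 · 2 · 2 · 2 · 2
1 · 2 · 1 · 3 · 0 · 3
[7] 3 · 0 · 3 · 3 · 2 · 0
1 · 2 · 2 · 2 · 0 · 2
2 · 1 · 1 · 1 · 1 · 2
2 · 0 · 2 · 1 · 2 · 2
0 · 2 · 3 · 2 · 2 · 2
2 · 3 · 1 · 3 · 0 · 3
[8] 3 · 0 · 3 · 3 · 2 · 0
1 · 2 · 2 · 2 · 0 · 2
2 · 1 · 1 · 1 · 1 · 2
2 · 0 · 2 · 1 · 2 · 2
0 · 3 · 3 · 2 · 2 · 2
2 · 3 · 1 · 3 · 0 · 3
[9] 3 · 0 · 3 · 3 · 2 · 0
1 · 2 · 2 · 2 · 0 · 2
2 · 1 · 1 · 1 · 1 · 2
2 · 1 · 3 · 1 · 2 · 2
1 · 2 · 0 · 3 · 2 · 2
3 · 0 · 3 · 3 · 0 · 3
[10] 3 · 0 · 3 · 3 · 2 · 0
1 · 2 · 2 · 2 · 0 · 2
2 · 1 · 1 · 1 · 1 · 2
2 · 1 · 3 · 1 · 2 · 2
1 · 3 · 0 · 3 · 2 · 2
3 · 0 · 3 · 3 · 0 · 3
[11] 3 · 0 · 3 · 3 · 2 · 0
1 · 2 · 2 · 2 · 0 · 2
2 · 1 · 1 · 1 · 1 · 2
2 · 2 · 3 · 1 · 2 · 2
2 · 0 · 1 · 3 · 2 · 2
3 · 1 · 3 · 3 · 0 · 3
[12] 3 · 0 · 3 · 3 · 2 · 0
1 · 2 · 2 · 2 · 0 · 2
2 · 1 · 1 · 1 · 1 · 2
2 · 2 · 3 · 1 · 2 · 2
2 · 1 · 1 · 3 · 2 · 2
3 · 1 · 3 · 3 · 0 · 3
[13] 3 · 0 · 3 · 3 · 2 · 0
1 · 2 · 2 · 2 · 0 · 2
2 · 1 · 1 · 1 · 1 · 2
2 · 2 · 3 · 1 · 2 · 2
2 · 2 · 1 · 3 · 2 · 2
3 · 1 · 3 · 3 · 0 · 3

65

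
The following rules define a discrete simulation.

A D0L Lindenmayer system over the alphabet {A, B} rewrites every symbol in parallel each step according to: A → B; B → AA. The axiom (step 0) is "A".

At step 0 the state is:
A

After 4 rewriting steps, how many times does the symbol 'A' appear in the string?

[0] A
[1] B
[2] AA
[3] BB
[4] AAAA

4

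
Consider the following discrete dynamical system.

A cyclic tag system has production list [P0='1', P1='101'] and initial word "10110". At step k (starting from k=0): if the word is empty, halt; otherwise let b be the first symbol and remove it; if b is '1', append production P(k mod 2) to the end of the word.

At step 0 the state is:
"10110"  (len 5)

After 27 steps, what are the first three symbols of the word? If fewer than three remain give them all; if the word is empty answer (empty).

101

[0] "10110"  (len 5)
[1] "01101"  (len 5)
[2] "1101"  (len 4)
[3] "1011"  (len 4)
[4] "011101"  (len 6)
[5] "11101"  (len 5)
[6] "1101101"  (len 7)
[7] "1011011"  (len 7)
[8] "011011101"  (len 9)
[9] "11011101"  (len 8)
[10] "1011101101"  (len 10)
[11] "0111011011"  (len 10)
[12] "111011011"  (len 9)
[13] "110110111"  (len 9)
[14] "10110111101"  (len 11)
[15] "01101111011"  (len 11)
[16] "1101111011"  (len 10)
[17] "1011110111"  (len 10)
[18] "011110111101"  (len 12)
[19] "11110111101"  (len 11)
[20] "1110111101101"  (len 13)
[21] "1101111011011"  (len 13)
[22] "101111011011101"  (len 15)
[23] "011110110111011"  (len 15)
[24] "11110110111011"  (len 14)
[25] "11101101110111"  (len 14)
[26] "1101101110111101"  (len 16)
[27] "1011011101111011"  (len 16)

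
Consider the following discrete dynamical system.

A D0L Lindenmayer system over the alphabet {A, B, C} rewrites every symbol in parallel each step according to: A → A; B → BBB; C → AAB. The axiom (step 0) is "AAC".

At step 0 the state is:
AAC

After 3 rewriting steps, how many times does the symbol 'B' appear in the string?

9

gen 0: AAC
gen 1: AAAAB
gen 2: AAAABBB
gen 3: AAAABBBBBBBBB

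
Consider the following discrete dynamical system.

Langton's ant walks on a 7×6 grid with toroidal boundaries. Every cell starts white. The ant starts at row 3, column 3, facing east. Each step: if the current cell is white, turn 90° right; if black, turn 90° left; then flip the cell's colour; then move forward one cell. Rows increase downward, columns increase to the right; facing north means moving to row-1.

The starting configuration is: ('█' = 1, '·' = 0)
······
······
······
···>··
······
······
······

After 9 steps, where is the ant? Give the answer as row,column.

2,3

gen 0: ······
······
······
···>··
······
······
······
gen 1: ······
······
······
···█··
···v··
······
······
gen 2: ······
······
······
···█··
··<█··
······
······
gen 3: ······
······
······
··^█··
··██··
······
······
gen 4: ······
······
······
··█>··
··██··
······
······
gen 5: ······
······
···^··
··█···
··██··
······
······
gen 6: ······
······
···█>·
··█···
··██··
······
······
gen 7: ······
······
···██·
··█·v·
··██··
······
······
gen 8: ······
······
···██·
··█<█·
··██··
······
······
gen 9: ······
······
···^█·
··███·
··██··
······
······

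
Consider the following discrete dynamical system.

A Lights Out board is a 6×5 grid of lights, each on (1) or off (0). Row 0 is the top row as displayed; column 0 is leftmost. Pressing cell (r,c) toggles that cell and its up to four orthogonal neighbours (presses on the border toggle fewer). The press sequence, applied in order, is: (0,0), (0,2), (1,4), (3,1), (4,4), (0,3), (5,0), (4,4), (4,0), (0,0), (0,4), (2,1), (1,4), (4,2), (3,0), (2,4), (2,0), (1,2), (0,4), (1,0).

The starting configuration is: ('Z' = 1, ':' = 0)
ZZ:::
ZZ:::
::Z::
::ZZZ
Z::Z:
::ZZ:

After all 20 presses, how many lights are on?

15

0) ZZ:::
ZZ:::
::Z::
::ZZZ
Z::Z:
::ZZ:
1) :::::
:Z:::
::Z::
::ZZZ
Z::Z:
::ZZ:
2) :ZZZ:
:ZZ::
::Z::
::ZZZ
Z::Z:
::ZZ:
3) :ZZZZ
:ZZZZ
::Z:Z
::ZZZ
Z::Z:
::ZZ:
4) :ZZZZ
:ZZZZ
:ZZ:Z
ZZ:ZZ
ZZ:Z:
::ZZ:
5) :ZZZZ
:ZZZZ
:ZZ:Z
ZZ:Z:
ZZ::Z
::ZZZ
6) :Z:::
:ZZ:Z
:ZZ:Z
ZZ:Z:
ZZ::Z
::ZZZ
7) :Z:::
:ZZ:Z
:ZZ:Z
ZZ:Z:
:Z::Z
ZZZZZ
8) :Z:::
:ZZ:Z
:ZZ:Z
ZZ:ZZ
:Z:Z:
ZZZZ:
9) :Z:::
:ZZ:Z
:ZZ:Z
:Z:ZZ
Z::Z:
:ZZZ:
10) Z::::
ZZZ:Z
:ZZ:Z
:Z:ZZ
Z::Z:
:ZZZ:
11) Z::ZZ
ZZZ::
:ZZ:Z
:Z:ZZ
Z::Z:
:ZZZ:
12) Z::ZZ
Z:Z::
Z:::Z
:::ZZ
Z::Z:
:ZZZ:
13) Z::Z:
Z:ZZZ
Z::::
:::ZZ
Z::Z:
:ZZZ:
14) Z::Z:
Z:ZZZ
Z::::
::ZZZ
ZZZ::
:Z:Z:
15) Z::Z:
Z:ZZZ
:::::
ZZZZZ
:ZZ::
:Z:Z:
16) Z::Z:
Z:ZZ:
:::ZZ
ZZZZ:
:ZZ::
:Z:Z:
17) Z::Z:
::ZZ:
ZZ:ZZ
:ZZZ:
:ZZ::
:Z:Z:
18) Z:ZZ:
:Z:::
ZZZZZ
:ZZZ:
:ZZ::
:Z:Z:
19) Z:Z:Z
:Z::Z
ZZZZZ
:ZZZ:
:ZZ::
:Z:Z:
20) ::Z:Z
Z:::Z
:ZZZZ
:ZZZ:
:ZZ::
:Z:Z:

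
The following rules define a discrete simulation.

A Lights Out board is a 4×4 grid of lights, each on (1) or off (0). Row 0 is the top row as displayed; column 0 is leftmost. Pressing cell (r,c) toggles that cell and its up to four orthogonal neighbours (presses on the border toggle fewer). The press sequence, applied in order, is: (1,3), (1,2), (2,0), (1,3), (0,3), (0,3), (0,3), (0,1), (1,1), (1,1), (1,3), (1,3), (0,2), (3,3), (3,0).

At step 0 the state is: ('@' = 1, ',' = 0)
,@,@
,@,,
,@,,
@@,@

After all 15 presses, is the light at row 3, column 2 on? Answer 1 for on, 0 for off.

step 0: ,@,@
,@,,
,@,,
@@,@
step 1: ,@,,
,@@@
,@,@
@@,@
step 2: ,@@,
,,,,
,@@@
@@,@
step 3: ,@@,
@,,,
@,@@
,@,@
step 4: ,@@@
@,@@
@,@,
,@,@
step 5: ,@,,
@,@,
@,@,
,@,@
step 6: ,@@@
@,@@
@,@,
,@,@
step 7: ,@,,
@,@,
@,@,
,@,@
step 8: @,@,
@@@,
@,@,
,@,@
step 9: @@@,
,,,,
@@@,
,@,@
step 10: @,@,
@@@,
@,@,
,@,@
step 11: @,@@
@@,@
@,@@
,@,@
step 12: @,@,
@@@,
@,@,
,@,@
step 13: @@,@
@@,,
@,@,
,@,@
step 14: @@,@
@@,,
@,@@
,@@,
step 15: @@,@
@@,,
,,@@
@,@,

1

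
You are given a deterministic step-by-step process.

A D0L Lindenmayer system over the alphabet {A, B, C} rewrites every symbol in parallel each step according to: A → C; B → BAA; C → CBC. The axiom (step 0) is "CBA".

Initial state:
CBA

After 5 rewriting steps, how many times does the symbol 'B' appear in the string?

83

k=0  CBA
k=1  CBCBAAC
k=2  CBCBAACBCBAACCCBC
k=3  CBCBAACBCBAACCCBCBAACBCBAACCCBCCBCCBCBAACBC
k=4  CBCBAACBCBAACCCBCBAACBCBAACCCBCCBCCBCBAACBCBAACCCBCBAACBCBAACCCBCCBCCBCBAACBCCBCBAACBCCBCBAACBCBAACCCBCBAACBC
k=5  CBCBAACBCBAACCCBCBAACBCBAACCCBCCBCCBCBAACBCBAACCCBCBAACBCB…CCBCBAACBCBAACCCBCBAACBCBAACCCBCCBCCBCBAACBCBAACCCBCBAACBC  (len 275)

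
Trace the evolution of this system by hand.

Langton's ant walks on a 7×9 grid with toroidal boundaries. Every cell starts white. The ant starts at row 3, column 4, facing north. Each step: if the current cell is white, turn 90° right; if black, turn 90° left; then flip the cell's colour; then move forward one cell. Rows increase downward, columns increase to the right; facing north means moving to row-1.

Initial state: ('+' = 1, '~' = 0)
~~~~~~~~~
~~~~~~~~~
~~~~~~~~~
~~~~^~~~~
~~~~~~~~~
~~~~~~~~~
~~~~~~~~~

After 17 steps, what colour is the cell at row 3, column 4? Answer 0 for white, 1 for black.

step 0: ~~~~~~~~~
~~~~~~~~~
~~~~~~~~~
~~~~^~~~~
~~~~~~~~~
~~~~~~~~~
~~~~~~~~~
step 1: ~~~~~~~~~
~~~~~~~~~
~~~~~~~~~
~~~~+>~~~
~~~~~~~~~
~~~~~~~~~
~~~~~~~~~
step 2: ~~~~~~~~~
~~~~~~~~~
~~~~~~~~~
~~~~++~~~
~~~~~v~~~
~~~~~~~~~
~~~~~~~~~
step 3: ~~~~~~~~~
~~~~~~~~~
~~~~~~~~~
~~~~++~~~
~~~~<+~~~
~~~~~~~~~
~~~~~~~~~
step 4: ~~~~~~~~~
~~~~~~~~~
~~~~~~~~~
~~~~^+~~~
~~~~++~~~
~~~~~~~~~
~~~~~~~~~
step 5: ~~~~~~~~~
~~~~~~~~~
~~~~~~~~~
~~~<~+~~~
~~~~++~~~
~~~~~~~~~
~~~~~~~~~
step 6: ~~~~~~~~~
~~~~~~~~~
~~~^~~~~~
~~~+~+~~~
~~~~++~~~
~~~~~~~~~
~~~~~~~~~
step 7: ~~~~~~~~~
~~~~~~~~~
~~~+>~~~~
~~~+~+~~~
~~~~++~~~
~~~~~~~~~
~~~~~~~~~
step 8: ~~~~~~~~~
~~~~~~~~~
~~~++~~~~
~~~+v+~~~
~~~~++~~~
~~~~~~~~~
~~~~~~~~~
step 9: ~~~~~~~~~
~~~~~~~~~
~~~++~~~~
~~~<++~~~
~~~~++~~~
~~~~~~~~~
~~~~~~~~~
step 10: ~~~~~~~~~
~~~~~~~~~
~~~++~~~~
~~~~++~~~
~~~v++~~~
~~~~~~~~~
~~~~~~~~~
step 11: ~~~~~~~~~
~~~~~~~~~
~~~++~~~~
~~~~++~~~
~~<+++~~~
~~~~~~~~~
~~~~~~~~~
step 12: ~~~~~~~~~
~~~~~~~~~
~~~++~~~~
~~^~++~~~
~~++++~~~
~~~~~~~~~
~~~~~~~~~
step 13: ~~~~~~~~~
~~~~~~~~~
~~~++~~~~
~~+>++~~~
~~++++~~~
~~~~~~~~~
~~~~~~~~~
step 14: ~~~~~~~~~
~~~~~~~~~
~~~++~~~~
~~++++~~~
~~+v++~~~
~~~~~~~~~
~~~~~~~~~
step 15: ~~~~~~~~~
~~~~~~~~~
~~~++~~~~
~~++++~~~
~~+~>+~~~
~~~~~~~~~
~~~~~~~~~
step 16: ~~~~~~~~~
~~~~~~~~~
~~~++~~~~
~~++^+~~~
~~+~~+~~~
~~~~~~~~~
~~~~~~~~~
step 17: ~~~~~~~~~
~~~~~~~~~
~~~++~~~~
~~+<~+~~~
~~+~~+~~~
~~~~~~~~~
~~~~~~~~~

0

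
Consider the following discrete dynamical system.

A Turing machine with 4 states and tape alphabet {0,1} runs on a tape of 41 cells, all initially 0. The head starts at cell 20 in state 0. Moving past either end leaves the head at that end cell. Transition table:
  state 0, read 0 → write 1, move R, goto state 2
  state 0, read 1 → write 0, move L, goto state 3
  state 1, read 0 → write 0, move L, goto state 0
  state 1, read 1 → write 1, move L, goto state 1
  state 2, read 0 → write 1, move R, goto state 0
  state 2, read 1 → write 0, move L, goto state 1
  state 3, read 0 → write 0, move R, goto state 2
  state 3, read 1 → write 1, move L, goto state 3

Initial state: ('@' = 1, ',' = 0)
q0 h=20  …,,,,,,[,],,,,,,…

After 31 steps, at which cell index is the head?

k=0  q0 h=20  …,,,,,,[,],,,,,,…
k=1  q2 h=21  …,,,,,@[,],,,,,,…
k=2  q0 h=22  …,,,,@@[,],,,,,,…
k=3  q2 h=23  …,,,@@@[,],,,,,,…
k=4  q0 h=24  …,,@@@@[,],,,,,,…
k=5  q2 h=25  …,@@@@@[,],,,,,,…
k=6  q0 h=26  …@@@@@@[,],,,,,,…
k=7  q2 h=27  …@@@@@@[,],,,,,,…
k=8  q0 h=28  …@@@@@@[,],,,,,,…
k=9  q2 h=29  …@@@@@@[,],,,,,,…
k=10  q0 h=30  …@@@@@@[,],,,,,,…
k=11  q2 h=31  …@@@@@@[,],,,,,,…
k=12  q0 h=32  …@@@@@@[,],,,,,,…
k=13  q2 h=33  …@@@@@@[,],,,,,,…
k=14  q0 h=34  …@@@@@@[,],,,,,,|
k=15  q2 h=35  …@@@@@@[,],,,,,|
k=16  q0 h=36  …@@@@@@[,],,,,|
k=17  q2 h=37  …@@@@@@[,],,,|
k=18  q0 h=38  …@@@@@@[,],,|
k=19  q2 h=39  …@@@@@@[,],|
k=20  q0 h=40  …@@@@@@[,]|
k=21  q2 h=40  …@@@@@@[@]|
k=22  q1 h=39  …@@@@@@[@],|
k=23  q1 h=38  …@@@@@@[@]@,|
k=24  q1 h=37  …@@@@@@[@]@@,|
k=25  q1 h=36  …@@@@@@[@]@@@,|
k=26  q1 h=35  …@@@@@@[@]@@@@,|
k=27  q1 h=34  …@@@@@@[@]@@@@@,|
k=28  q1 h=33  …@@@@@@[@]@@@@@@…
k=29  q1 h=32  …@@@@@@[@]@@@@@@…
k=30  q1 h=31  …@@@@@@[@]@@@@@@…
k=31  q1 h=30  …@@@@@@[@]@@@@@@…

30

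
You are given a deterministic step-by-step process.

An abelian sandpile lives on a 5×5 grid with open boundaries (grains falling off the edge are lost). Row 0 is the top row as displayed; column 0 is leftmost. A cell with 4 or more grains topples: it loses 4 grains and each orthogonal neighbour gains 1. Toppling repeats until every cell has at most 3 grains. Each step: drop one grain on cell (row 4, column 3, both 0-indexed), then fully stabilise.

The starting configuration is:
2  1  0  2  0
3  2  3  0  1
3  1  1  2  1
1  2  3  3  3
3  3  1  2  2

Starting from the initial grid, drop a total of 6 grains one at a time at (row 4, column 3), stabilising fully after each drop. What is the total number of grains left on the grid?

k=0  2  1  0  2  0
3  2  3  0  1
3  1  1  2  1
1  2  3  3  3
3  3  1  2  2
k=1  2  1  0  2  0
3  2  3  0  1
3  1  1  2  1
1  2  3  3  3
3  3  1  3  2
k=2  2  1  0  2  0
3  2  3  0  1
3  1  2  3  2
1  3  0  2  1
3  3  3  2  0
k=3  2  1  0  2  0
3  2  3  0  1
3  1  2  3  2
1  3  0  2  1
3  3  3  3  0
k=4  2  1  0  2  0
3  2  3  0  1
3  2  2  3  2
3  0  2  3  1
0  2  1  1  1
k=5  2  1  0  2  0
3  2  3  0  1
3  2  2  3  2
3  0  2  3  1
0  2  1  2  1
k=6  2  1  0  2  0
3  2  3  0  1
3  2  2  3  2
3  0  2  3  1
0  2  1  3  1

42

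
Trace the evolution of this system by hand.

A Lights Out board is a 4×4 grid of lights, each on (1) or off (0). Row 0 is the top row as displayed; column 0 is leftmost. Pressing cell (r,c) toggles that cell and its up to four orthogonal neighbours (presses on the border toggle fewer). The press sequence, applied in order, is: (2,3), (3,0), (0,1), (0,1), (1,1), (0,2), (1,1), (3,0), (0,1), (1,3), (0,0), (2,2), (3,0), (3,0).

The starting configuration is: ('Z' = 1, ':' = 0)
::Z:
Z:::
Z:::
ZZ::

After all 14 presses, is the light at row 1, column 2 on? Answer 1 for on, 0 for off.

1

[0] ::Z:
Z:::
Z:::
ZZ::
[1] ::Z:
Z::Z
Z:ZZ
ZZ:Z
[2] ::Z:
Z::Z
::ZZ
:::Z
[3] ZZ::
ZZ:Z
::ZZ
:::Z
[4] ::Z:
Z::Z
::ZZ
:::Z
[5] :ZZ:
:ZZZ
:ZZZ
:::Z
[6] :::Z
:Z:Z
:ZZZ
:::Z
[7] :Z:Z
Z:ZZ
::ZZ
:::Z
[8] :Z:Z
Z:ZZ
Z:ZZ
ZZ:Z
[9] Z:ZZ
ZZZZ
Z:ZZ
ZZ:Z
[10] Z:Z:
ZZ::
Z:Z:
ZZ:Z
[11] :ZZ:
:Z::
Z:Z:
ZZ:Z
[12] :ZZ:
:ZZ:
ZZ:Z
ZZZZ
[13] :ZZ:
:ZZ:
:Z:Z
::ZZ
[14] :ZZ:
:ZZ:
ZZ:Z
ZZZZ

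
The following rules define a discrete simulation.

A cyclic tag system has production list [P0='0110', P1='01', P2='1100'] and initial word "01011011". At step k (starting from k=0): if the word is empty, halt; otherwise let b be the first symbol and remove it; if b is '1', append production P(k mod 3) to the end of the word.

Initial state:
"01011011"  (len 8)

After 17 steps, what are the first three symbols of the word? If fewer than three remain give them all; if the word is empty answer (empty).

gen 0: "01011011"  (len 8)
gen 1: "1011011"  (len 7)
gen 2: "01101101"  (len 8)
gen 3: "1101101"  (len 7)
gen 4: "1011010110"  (len 10)
gen 5: "01101011001"  (len 11)
gen 6: "1101011001"  (len 10)
gen 7: "1010110010110"  (len 13)
gen 8: "01011001011001"  (len 14)
gen 9: "1011001011001"  (len 13)
gen 10: "0110010110010110"  (len 16)
gen 11: "110010110010110"  (len 15)
gen 12: "100101100101101100"  (len 18)
gen 13: "001011001011011000110"  (len 21)
gen 14: "01011001011011000110"  (len 20)
gen 15: "1011001011011000110"  (len 19)
gen 16: "0110010110110001100110"  (len 22)
gen 17: "110010110110001100110"  (len 21)

110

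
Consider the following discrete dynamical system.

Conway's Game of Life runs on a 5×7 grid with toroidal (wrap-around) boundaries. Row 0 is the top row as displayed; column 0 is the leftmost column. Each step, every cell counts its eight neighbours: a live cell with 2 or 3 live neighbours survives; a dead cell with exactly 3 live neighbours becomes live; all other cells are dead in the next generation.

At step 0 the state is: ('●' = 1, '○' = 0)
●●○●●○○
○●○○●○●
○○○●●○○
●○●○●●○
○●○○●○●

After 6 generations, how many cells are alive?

gen 0: ●●○●●○○
○●○○●○●
○○○●●○○
●○●○●●○
○●○○●○●
gen 1: ○●○●●○●
○●○○○○○
●●●○○○●
●●●○○○●
○○○○○○●
gen 2: ○○●○○●○
○○○●○●●
○○○○○○●
○○●○○●○
○○○●○○●
gen 3: ○○●●○●○
○○○○●●●
○○○○●○●
○○○○○●●
○○●●●●●
gen 4: ○○●○○○○
○○○○○○●
●○○○●○○
●○○○○○○
○○●○○○○
gen 5: ○○○○○○○
○○○○○○○
●○○○○○●
○●○○○○○
○●○○○○○
gen 6: ○○○○○○○
○○○○○○○
●○○○○○○
○●○○○○○
○○○○○○○

2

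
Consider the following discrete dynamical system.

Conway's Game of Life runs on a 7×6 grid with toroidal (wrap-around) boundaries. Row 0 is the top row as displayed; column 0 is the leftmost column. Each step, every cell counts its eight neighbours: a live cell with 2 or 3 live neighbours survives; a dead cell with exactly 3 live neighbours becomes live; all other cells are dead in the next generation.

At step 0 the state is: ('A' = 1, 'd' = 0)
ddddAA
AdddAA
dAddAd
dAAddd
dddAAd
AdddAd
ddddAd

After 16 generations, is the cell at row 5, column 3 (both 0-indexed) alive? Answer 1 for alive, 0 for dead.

k=0  ddddAA
AdddAA
dAddAd
dAAddd
dddAAd
AdddAd
ddddAd
k=1  AddAdd
AddAdd
dAAAAd
dAAdAd
dAAAAA
ddddAd
dddAAd
k=2  ddAAdA
AddddA
AdddAA
dddddd
AAdddA
dddddd
dddAAA
k=3  ddAAdd
dAdAdd
AdddAd
dAddAd
Addddd
dddddd
ddAAdA
k=4  dAdddd
dAdAAd
AAAAAA
AAdddd
dddddd
dddddd
ddAAAd
k=5  dAdddd
dddddd
dddddd
dddAAd
dddddd
dddAdd
ddAAdd
k=6  ddAddd
dddddd
dddddd
dddddd
dddAAd
ddAAdd
ddAAdd
k=7  ddAAdd
dddddd
dddddd
dddddd
ddAAAd
dddddd
dAdddd
k=8  ddAddd
dddddd
dddddd
dddAdd
dddAdd
ddAAdd
ddAddd
k=9  dddddd
dddddd
dddddd
dddddd
dddAAd
ddAAdd
dAAddd
k=10  dddddd
dddddd
dddddd
dddddd
ddAAAd
dAddAd
dAAAdd
k=11  ddAddd
dddddd
dddddd
dddAdd
ddAAAd
dAddAd
dAAAdd
k=12  dAAAdd
dddddd
dddddd
ddAAAd
ddAdAd
dAddAd
dAdAdd
k=13  dAdAdd
ddAddd
dddAdd
ddAdAd
dAAdAA
dAddAd
AAdAAd
k=14  AAdAAd
ddAAdd
ddAAdd
dAAdAA
AAAdAA
dddddd
AAdAAA
k=15  dddddd
dddddd
dddddd
dddddd
ddAdAd
dddddd
dAdAdd
k=16  dddddd
dddddd
dddddd
dddddd
dddddd
ddAAdd
dddddd

1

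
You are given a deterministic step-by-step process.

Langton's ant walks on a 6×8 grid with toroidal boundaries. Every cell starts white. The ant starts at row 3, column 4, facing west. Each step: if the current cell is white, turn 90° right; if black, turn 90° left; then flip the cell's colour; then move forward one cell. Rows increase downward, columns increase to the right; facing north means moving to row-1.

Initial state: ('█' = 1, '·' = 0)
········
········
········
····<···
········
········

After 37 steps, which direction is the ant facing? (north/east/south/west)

south

step 0: ········
········
········
····<···
········
········
step 1: ········
········
····^···
····█···
········
········
step 2: ········
········
····█>··
····█···
········
········
step 3: ········
········
····██··
····█v··
········
········
step 4: ········
········
····██··
····<█··
········
········
step 5: ········
········
····██··
·····█··
····v···
········
step 6: ········
········
····██··
·····█··
···<█···
········
step 7: ········
········
····██··
···^·█··
···██···
········
step 8: ········
········
····██··
···█>█··
···██···
········
step 9: ········
········
····██··
···███··
···█v···
········
step 10: ········
········
····██··
···███··
···█·>··
········
step 11: ········
········
····██··
···███··
···█·█··
·····v··
step 12: ········
········
····██··
···███··
···█·█··
····<█··
step 13: ········
········
····██··
···███··
···█^█··
····██··
step 14: ········
········
····██··
···███··
···██>··
····██··
step 15: ········
········
····██··
···██^··
···██···
····██··
step 16: ········
········
····██··
···█<···
···██···
····██··
step 17: ········
········
····██··
···█····
···█v···
····██··
step 18: ········
········
····██··
···█····
···█·>··
····██··
step 19: ········
········
····██··
···█····
···█·█··
····█v··
step 20: ········
········
····██··
···█····
···█·█··
····█·>·
step 21: ······v·
········
····██··
···█····
···█·█··
····█·█·
step 22: ·····<█·
········
····██··
···█····
···█·█··
····█·█·
step 23: ·····██·
········
····██··
···█····
···█·█··
····█^█·
step 24: ·····██·
········
····██··
···█····
···█·█··
····██>·
step 25: ·····██·
········
····██··
···█····
···█·█^·
····██··
step 26: ·····██·
········
····██··
···█····
···█·██>
····██··
step 27: ·····██·
········
····██··
···█····
···█·███
····██·v
step 28: ·····██·
········
····██··
···█····
···█·███
····██<█
step 29: ·····██·
········
····██··
···█····
···█·█^█
····████
step 30: ·····██·
········
····██··
···█····
···█·<·█
····████
step 31: ·····██·
········
····██··
···█····
···█···█
····█v██
step 32: ·····██·
········
····██··
···█····
···█···█
····█·>█
step 33: ·····██·
········
····██··
···█····
···█··^█
····█··█
step 34: ·····██·
········
····██··
···█····
···█··█>
····█··█
step 35: ·····██·
········
····██··
···█···^
···█··█·
····█··█
step 36: ·····██·
········
····██··
>··█···█
···█··█·
····█··█
step 37: ·····██·
········
····██··
█··█···█
v··█··█·
····█··█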